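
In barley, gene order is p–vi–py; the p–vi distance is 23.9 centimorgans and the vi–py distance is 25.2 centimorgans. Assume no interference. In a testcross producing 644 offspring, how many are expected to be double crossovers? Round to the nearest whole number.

Map distances give recombination frequencies of 0.239 and 0.252 for the two intervals.
With no interference, expected double-crossover frequency = 0.239 × 0.252 = 0.06023.
Expected number = 0.06023 × 644 = 38.79 ≈ 39.

39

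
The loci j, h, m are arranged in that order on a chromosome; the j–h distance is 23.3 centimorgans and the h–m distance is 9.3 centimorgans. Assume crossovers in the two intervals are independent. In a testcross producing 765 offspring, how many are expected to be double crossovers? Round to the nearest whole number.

17

Map distances give recombination frequencies of 0.233 and 0.093 for the two intervals.
With no interference, expected double-crossover frequency = 0.233 × 0.093 = 0.02167.
Expected number = 0.02167 × 765 = 16.58 ≈ 17.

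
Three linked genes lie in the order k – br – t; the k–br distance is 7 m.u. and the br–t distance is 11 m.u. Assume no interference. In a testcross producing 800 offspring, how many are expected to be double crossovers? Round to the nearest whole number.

Map distances give recombination frequencies of 0.070 and 0.110 for the two intervals.
With no interference, expected double-crossover frequency = 0.070 × 0.110 = 0.00770.
Expected number = 0.00770 × 800 = 6.16 ≈ 6.

6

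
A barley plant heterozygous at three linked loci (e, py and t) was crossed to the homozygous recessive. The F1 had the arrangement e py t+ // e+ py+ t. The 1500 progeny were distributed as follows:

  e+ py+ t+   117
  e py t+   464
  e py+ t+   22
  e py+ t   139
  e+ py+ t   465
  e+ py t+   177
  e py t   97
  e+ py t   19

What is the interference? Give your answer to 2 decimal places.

The two rarest classes, e py+ t+ and e+ py t, are the double crossovers. Comparing them with the parentals, only the py allele has switched, so py is the middle locus and the order is t – py – e.
t–py: (214 + 41)/1500 = 0.1700; py–e: (316 + 41)/1500 = 0.2380.
Expected DCO frequency = 0.1700 × 0.2380 ≈ 0.04046; observed = 41/1500 ≈ 0.02733.
Coefficient of coincidence = 0.02733/0.04046 ≈ 0.68; interference = 1 − 0.68 = 0.32.

0.32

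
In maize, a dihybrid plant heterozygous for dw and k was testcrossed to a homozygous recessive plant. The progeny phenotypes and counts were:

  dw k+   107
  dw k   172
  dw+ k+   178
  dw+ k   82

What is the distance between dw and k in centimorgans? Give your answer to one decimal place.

The two most frequent classes, dw+ k+ (178) and dw k (172), are the parental types, so the F1 was dw+ k+ / dw k.
The recombinant classes are dw+ k and dw k+: 82 + 107 = 189.
Recombination frequency = 189/539 = 0.3506 ≈ 35.1%, i.e. 35.1 centimorgans.

35.1 centimorgans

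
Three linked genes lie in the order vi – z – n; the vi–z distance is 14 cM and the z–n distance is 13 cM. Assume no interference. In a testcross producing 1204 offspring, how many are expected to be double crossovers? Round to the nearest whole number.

22

Map distances give recombination frequencies of 0.140 and 0.130 for the two intervals.
With no interference, expected double-crossover frequency = 0.140 × 0.130 = 0.01820.
Expected number = 0.01820 × 1204 = 21.91 ≈ 22.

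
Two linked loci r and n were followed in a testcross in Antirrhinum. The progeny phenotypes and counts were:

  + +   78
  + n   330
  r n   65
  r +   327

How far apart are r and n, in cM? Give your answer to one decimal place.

The two most frequent classes, + n (330) and r + (327), are the parental types, so the F1 was + n / r +.
The recombinant classes are + + and r n: 78 + 65 = 143.
Recombination frequency = 143/800 = 0.1787 ≈ 17.9%, i.e. 17.9 cM.

17.9 cM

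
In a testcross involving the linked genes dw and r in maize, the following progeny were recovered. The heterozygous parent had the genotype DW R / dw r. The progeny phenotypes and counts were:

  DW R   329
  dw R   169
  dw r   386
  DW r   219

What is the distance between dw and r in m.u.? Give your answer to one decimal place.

The recombinant classes are DW r and dw R: 219 + 169 = 388.
Recombination frequency = 388/1103 = 0.3518 ≈ 35.2%, i.e. 35.2 m.u.

35.2 m.u.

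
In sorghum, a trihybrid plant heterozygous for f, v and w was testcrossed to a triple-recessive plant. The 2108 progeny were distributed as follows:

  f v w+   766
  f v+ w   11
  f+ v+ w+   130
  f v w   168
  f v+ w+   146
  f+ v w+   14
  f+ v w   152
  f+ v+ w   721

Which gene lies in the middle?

f

The two most frequent reciprocal classes, f v w+ and f+ v+ w, are the parental types, so the F1 was f v w+ / f+ v+ w.
The two rarest classes, f+ v w+ and f v+ w, are the double crossovers. Comparing them with the parentals, only the f allele has switched, so f is the middle locus and the order is v – f – w.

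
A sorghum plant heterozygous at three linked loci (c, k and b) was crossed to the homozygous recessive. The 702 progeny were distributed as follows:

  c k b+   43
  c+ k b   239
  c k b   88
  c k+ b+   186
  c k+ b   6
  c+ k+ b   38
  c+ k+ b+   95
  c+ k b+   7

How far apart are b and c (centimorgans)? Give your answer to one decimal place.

The two most frequent reciprocal classes, c k+ b+ and c+ k b, are the parental types, so the F1 was c k+ b+ / c+ k b.
The two rarest classes, c k+ b and c+ k b+, are the double crossovers. Comparing them with the parentals, only the b allele has switched, so b is the middle locus and the order is c – b – k.
Crossovers in the c–b interval produce the single-crossover classes c+ k+ b+ and c k b (95 + 88 = 183) plus the double crossovers (13).
RF(c–b) = (183 + 13) / 702 = 196/702 = 0.2792 → 27.9 centimorgans.

27.9 centimorgans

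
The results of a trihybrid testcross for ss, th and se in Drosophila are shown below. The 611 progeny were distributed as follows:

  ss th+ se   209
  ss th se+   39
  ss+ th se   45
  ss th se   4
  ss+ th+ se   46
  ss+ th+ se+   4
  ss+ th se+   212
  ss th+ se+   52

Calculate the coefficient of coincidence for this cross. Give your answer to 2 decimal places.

The two most frequent reciprocal classes, ss th+ se and ss+ th se+, are the parental types, so the F1 was ss th+ se / ss+ th se+.
The two rarest classes, ss th se and ss+ th+ se+, are the double crossovers. Comparing them with the parentals, only the th allele has switched, so th is the middle locus and the order is se – th – ss.
se–th: (97 + 8)/611 = 0.1718; th–ss: (85 + 8)/611 = 0.1522.
Expected DCO frequency = 0.1718 × 0.1522 ≈ 0.02615; observed = 8/611 ≈ 0.01309.
Coefficient of coincidence = 0.01309/0.02615 ≈ 0.50.

0.50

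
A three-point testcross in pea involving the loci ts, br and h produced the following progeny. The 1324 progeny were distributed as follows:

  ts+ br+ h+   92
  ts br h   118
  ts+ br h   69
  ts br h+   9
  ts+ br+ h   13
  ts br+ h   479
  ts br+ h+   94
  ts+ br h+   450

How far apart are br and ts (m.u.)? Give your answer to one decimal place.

17.5 m.u.

The two most frequent reciprocal classes, ts br+ h and ts+ br h+, are the parental types, so the F1 was ts br+ h / ts+ br h+.
The two rarest classes, ts+ br+ h and ts br h+, are the double crossovers. Comparing them with the parentals, only the ts allele has switched, so ts is the middle locus and the order is br – ts – h.
Crossovers in the br–ts interval produce the single-crossover classes ts br h and ts+ br+ h+ (118 + 92 = 210) plus the double crossovers (22).
RF(br–ts) = (210 + 22) / 1324 = 232/1324 = 0.1752 → 17.5 m.u.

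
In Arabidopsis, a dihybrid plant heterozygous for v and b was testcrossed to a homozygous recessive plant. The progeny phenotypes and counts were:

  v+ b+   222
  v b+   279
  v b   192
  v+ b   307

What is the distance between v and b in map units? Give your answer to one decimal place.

The two most frequent classes, v+ b (307) and v b+ (279), are the parental types, so the F1 was v+ b / v b+.
The recombinant classes are v+ b+ and v b: 222 + 192 = 414.
Recombination frequency = 414/1000 = 0.4140 ≈ 41.4%, i.e. 41.4 map units.

41.4 map units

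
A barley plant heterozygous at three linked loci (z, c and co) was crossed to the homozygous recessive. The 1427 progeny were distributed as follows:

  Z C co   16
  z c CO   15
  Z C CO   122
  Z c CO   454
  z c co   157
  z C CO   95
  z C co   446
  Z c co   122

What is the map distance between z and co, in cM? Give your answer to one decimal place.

The two most frequent reciprocal classes, z C co and Z c CO, are the parental types, so the F1 was z C co / Z c CO.
The two rarest classes, Z C co and z c CO, are the double crossovers. Comparing them with the parentals, only the z allele has switched, so z is the middle locus and the order is c – z – co.
Crossovers in the z–co interval produce the single-crossover classes z C CO and Z c co (95 + 122 = 217) plus the double crossovers (31).
RF(z–co) = (217 + 31) / 1427 = 248/1427 = 0.1738 → 17.4 cM.

17.4 cM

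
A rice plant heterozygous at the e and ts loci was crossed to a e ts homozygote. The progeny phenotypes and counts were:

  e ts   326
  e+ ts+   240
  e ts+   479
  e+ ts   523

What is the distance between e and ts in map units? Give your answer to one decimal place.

36.1 map units

The two most frequent classes, e+ ts (523) and e ts+ (479), are the parental types, so the F1 was e+ ts / e ts+.
The recombinant classes are e+ ts+ and e ts: 240 + 326 = 566.
Recombination frequency = 566/1568 = 0.3610 ≈ 36.1%, i.e. 36.1 map units.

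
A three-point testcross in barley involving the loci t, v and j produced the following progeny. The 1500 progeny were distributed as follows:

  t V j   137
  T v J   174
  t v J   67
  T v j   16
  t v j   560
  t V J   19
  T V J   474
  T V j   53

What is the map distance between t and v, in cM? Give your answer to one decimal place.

23.1 cM

The two most frequent reciprocal classes, t v j and T V J, are the parental types, so the F1 was t v j / T V J.
The two rarest classes, T v j and t V J, are the double crossovers. Comparing them with the parentals, only the t allele has switched, so t is the middle locus and the order is j – t – v.
Crossovers in the t–v interval produce the single-crossover classes t V j and T v J (137 + 174 = 311) plus the double crossovers (35).
RF(t–v) = (311 + 35) / 1500 = 346/1500 = 0.2307 → 23.1 cM.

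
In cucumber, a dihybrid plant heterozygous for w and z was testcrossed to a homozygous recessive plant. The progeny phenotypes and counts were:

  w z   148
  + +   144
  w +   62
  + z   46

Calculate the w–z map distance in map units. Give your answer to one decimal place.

27.0 map units

The two most frequent classes, + + (144) and w z (148), are the parental types, so the F1 was + + / w z.
The recombinant classes are + z and w +: 46 + 62 = 108.
Recombination frequency = 108/400 = 0.2700 ≈ 27.0%, i.e. 27.0 map units.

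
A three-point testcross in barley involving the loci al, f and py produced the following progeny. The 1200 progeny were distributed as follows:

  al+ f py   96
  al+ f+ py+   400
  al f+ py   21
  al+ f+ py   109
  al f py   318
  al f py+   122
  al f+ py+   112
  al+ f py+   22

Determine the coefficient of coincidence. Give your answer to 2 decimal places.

The two most frequent reciprocal classes, al f py and al+ f+ py+, are the parental types, so the F1 was al f py / al+ f+ py+.
The two rarest classes, al f+ py and al+ f py+, are the double crossovers. Comparing them with the parentals, only the f allele has switched, so f is the middle locus and the order is py – f – al.
py–f: (231 + 43)/1200 = 0.2283; f–al: (208 + 43)/1200 = 0.2092.
Expected DCO frequency = 0.2283 × 0.2092 ≈ 0.04776; observed = 43/1200 ≈ 0.03583.
Coefficient of coincidence = 0.03583/0.04776 ≈ 0.75.

0.75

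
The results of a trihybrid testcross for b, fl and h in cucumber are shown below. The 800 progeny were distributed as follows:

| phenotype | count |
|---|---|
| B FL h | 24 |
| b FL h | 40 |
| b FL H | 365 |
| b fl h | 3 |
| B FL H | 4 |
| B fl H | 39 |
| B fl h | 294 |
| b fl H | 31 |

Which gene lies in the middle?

b

The two most frequent reciprocal classes, b FL H and B fl h, are the parental types, so the F1 was b FL H / B fl h.
The two rarest classes, B FL H and b fl h, are the double crossovers. Comparing them with the parentals, only the b allele has switched, so b is the middle locus and the order is fl – b – h.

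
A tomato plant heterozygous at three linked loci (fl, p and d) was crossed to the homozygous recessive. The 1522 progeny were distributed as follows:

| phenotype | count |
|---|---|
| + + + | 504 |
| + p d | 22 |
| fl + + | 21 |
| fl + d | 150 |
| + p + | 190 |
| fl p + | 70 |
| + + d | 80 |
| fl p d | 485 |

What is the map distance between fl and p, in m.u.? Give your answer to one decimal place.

The two most frequent reciprocal classes, + + + and fl p d, are the parental types, so the F1 was + + + / fl p d.
The two rarest classes, fl + + and + p d, are the double crossovers. Comparing them with the parentals, only the fl allele has switched, so fl is the middle locus and the order is p – fl – d.
Crossovers in the p–fl interval produce the single-crossover classes + p + and fl + d (190 + 150 = 340) plus the double crossovers (43).
RF(p–fl) = (340 + 43) / 1522 = 383/1522 = 0.2516 → 25.2 m.u.

25.2 m.u.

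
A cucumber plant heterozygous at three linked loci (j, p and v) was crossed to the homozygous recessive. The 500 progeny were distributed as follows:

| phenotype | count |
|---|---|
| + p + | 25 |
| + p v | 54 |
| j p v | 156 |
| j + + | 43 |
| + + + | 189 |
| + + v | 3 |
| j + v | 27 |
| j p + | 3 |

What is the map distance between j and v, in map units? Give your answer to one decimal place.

20.6 map units

The two most frequent reciprocal classes, j p v and + + +, are the parental types, so the F1 was j p v / + + +.
The two rarest classes, j p + and + + v, are the double crossovers. Comparing them with the parentals, only the v allele has switched, so v is the middle locus and the order is p – v – j.
Crossovers in the v–j interval produce the single-crossover classes + p v and j + + (54 + 43 = 97) plus the double crossovers (6).
RF(v–j) = (97 + 6) / 500 = 103/500 = 0.2060 → 20.6 map units.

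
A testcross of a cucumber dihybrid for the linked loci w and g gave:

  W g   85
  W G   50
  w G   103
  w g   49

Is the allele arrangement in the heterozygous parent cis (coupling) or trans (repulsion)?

The two most frequent classes are W g (85) and w G (103); these are the parental (non-recombinant) types.
So the F1 carried W g on one chromosome and w G on the other — the recessive alleles are on opposite chromosomes (trans / repulsion).

trans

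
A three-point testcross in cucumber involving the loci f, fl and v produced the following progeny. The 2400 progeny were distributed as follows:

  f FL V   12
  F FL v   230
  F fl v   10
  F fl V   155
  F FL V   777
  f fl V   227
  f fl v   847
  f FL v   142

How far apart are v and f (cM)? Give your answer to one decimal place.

The two most frequent reciprocal classes, f fl v and F FL V, are the parental types, so the F1 was f fl v / F FL V.
The two rarest classes, F fl v and f FL V, are the double crossovers. Comparing them with the parentals, only the f allele has switched, so f is the middle locus and the order is fl – f – v.
Crossovers in the f–v interval produce the single-crossover classes f fl V and F FL v (227 + 230 = 457) plus the double crossovers (22).
RF(f–v) = (457 + 22) / 2400 = 479/2400 = 0.1996 → 20.0 cM.

20.0 cM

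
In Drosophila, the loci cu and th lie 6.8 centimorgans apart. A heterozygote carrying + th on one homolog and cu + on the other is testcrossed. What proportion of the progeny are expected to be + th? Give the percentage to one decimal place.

A map distance of 6.8 centimorgans corresponds to a recombination frequency of 0.068.
The F1 is + th / cu +, so + th is a parental gamete class with expected frequency (1 − r)/2 = 0.932/2 = 0.4660.
That is 0.4660 = 46.6% of the progeny.

46.6%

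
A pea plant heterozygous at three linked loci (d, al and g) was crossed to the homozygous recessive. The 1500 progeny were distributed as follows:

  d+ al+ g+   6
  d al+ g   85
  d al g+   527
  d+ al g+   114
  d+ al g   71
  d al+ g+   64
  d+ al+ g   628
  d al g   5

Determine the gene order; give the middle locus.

The two most frequent reciprocal classes, d al g+ and d+ al+ g, are the parental types, so the F1 was d al g+ / d+ al+ g.
The two rarest classes, d al g and d+ al+ g+, are the double crossovers. Comparing them with the parentals, only the g allele has switched, so g is the middle locus and the order is d – g – al.

g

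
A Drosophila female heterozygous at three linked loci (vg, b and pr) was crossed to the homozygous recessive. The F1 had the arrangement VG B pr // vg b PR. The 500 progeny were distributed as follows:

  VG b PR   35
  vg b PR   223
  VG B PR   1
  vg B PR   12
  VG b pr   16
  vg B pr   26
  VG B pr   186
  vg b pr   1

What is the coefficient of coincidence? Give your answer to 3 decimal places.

0.529

The two rarest classes, VG B PR and vg b pr, are the double crossovers. Comparing them with the parentals, only the pr allele has switched, so pr is the middle locus and the order is b – pr – vg.
b–pr: (28 + 2)/500 = 0.0600; pr–vg: (61 + 2)/500 = 0.1260.
Expected DCO frequency = 0.0600 × 0.1260 ≈ 0.00756; observed = 2/500 ≈ 0.00400.
Coefficient of coincidence = 0.00400/0.00756 ≈ 0.529.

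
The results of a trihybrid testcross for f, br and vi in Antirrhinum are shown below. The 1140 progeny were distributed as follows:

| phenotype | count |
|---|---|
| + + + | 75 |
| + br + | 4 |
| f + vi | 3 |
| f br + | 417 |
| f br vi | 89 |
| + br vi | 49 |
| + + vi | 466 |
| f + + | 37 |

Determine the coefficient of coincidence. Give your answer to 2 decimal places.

0.50

The two most frequent reciprocal classes, f br + and + + vi, are the parental types, so the F1 was f br + / + + vi.
The two rarest classes, + br + and f + vi, are the double crossovers. Comparing them with the parentals, only the f allele has switched, so f is the middle locus and the order is vi – f – br.
vi–f: (164 + 7)/1140 = 0.1500; f–br: (86 + 7)/1140 = 0.0816.
Expected DCO frequency = 0.1500 × 0.0816 ≈ 0.01224; observed = 7/1140 ≈ 0.00614.
Coefficient of coincidence = 0.00614/0.01224 ≈ 0.50.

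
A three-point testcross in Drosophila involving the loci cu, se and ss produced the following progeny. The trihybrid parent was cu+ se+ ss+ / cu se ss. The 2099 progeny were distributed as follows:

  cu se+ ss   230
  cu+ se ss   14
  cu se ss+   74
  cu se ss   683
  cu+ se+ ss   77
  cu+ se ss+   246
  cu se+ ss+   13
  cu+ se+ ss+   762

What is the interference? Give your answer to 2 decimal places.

0.37

The two rarest classes, cu se+ ss+ and cu+ se ss, are the double crossovers. Comparing them with the parentals, only the cu allele has switched, so cu is the middle locus and the order is ss – cu – se.
ss–cu: (151 + 27)/2099 = 0.0848; cu–se: (476 + 27)/2099 = 0.2396.
Expected DCO frequency = 0.0848 × 0.2396 ≈ 0.02032; observed = 27/2099 ≈ 0.01286.
Coefficient of coincidence = 0.01286/0.02032 ≈ 0.63; interference = 1 − 0.63 = 0.37.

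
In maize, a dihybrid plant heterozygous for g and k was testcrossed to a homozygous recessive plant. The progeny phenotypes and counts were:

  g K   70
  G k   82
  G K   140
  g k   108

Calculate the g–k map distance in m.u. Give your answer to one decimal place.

38.0 m.u.

The two most frequent classes, G K (140) and g k (108), are the parental types, so the F1 was G K / g k.
The recombinant classes are G k and g K: 82 + 70 = 152.
Recombination frequency = 152/400 = 0.3800 ≈ 38.0%, i.e. 38.0 m.u.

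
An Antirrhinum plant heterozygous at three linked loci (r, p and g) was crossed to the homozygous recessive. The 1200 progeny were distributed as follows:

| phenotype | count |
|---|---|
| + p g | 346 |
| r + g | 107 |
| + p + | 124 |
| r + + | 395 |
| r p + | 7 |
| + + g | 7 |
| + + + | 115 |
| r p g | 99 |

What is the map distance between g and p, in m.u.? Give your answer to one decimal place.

20.4 m.u.

The two most frequent reciprocal classes, + p g and r + +, are the parental types, so the F1 was + p g / r + +.
The two rarest classes, + + g and r p +, are the double crossovers. Comparing them with the parentals, only the p allele has switched, so p is the middle locus and the order is g – p – r.
Crossovers in the g–p interval produce the single-crossover classes + p + and r + g (124 + 107 = 231) plus the double crossovers (14).
RF(g–p) = (231 + 14) / 1200 = 245/1200 = 0.2042 → 20.4 m.u.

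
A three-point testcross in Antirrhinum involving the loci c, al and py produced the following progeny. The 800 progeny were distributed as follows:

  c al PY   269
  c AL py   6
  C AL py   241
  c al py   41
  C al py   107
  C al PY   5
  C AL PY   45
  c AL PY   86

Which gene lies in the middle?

The two most frequent reciprocal classes, C AL py and c al PY, are the parental types, so the F1 was C AL py / c al PY.
The two rarest classes, c AL py and C al PY, are the double crossovers. Comparing them with the parentals, only the c allele has switched, so c is the middle locus and the order is py – c – al.

c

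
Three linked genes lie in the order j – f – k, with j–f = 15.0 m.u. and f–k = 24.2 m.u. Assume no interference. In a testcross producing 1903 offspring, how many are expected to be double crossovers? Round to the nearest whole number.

Map distances give recombination frequencies of 0.150 and 0.242 for the two intervals.
With no interference, expected double-crossover frequency = 0.150 × 0.242 = 0.03630.
Expected number = 0.03630 × 1903 = 69.08 ≈ 69.

69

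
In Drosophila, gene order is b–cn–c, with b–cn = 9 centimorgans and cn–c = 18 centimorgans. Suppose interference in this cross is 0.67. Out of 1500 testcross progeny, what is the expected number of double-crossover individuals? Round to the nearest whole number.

Map distances give recombination frequencies of 0.090 and 0.180 for the two intervals.
With interference 0.67 (so coincidence = 0.33), expected double-crossover frequency = 0.090 × 0.180 × 0.33 = 0.00535.
Expected number = 0.00535 × 1500 = 8.02 ≈ 8.

8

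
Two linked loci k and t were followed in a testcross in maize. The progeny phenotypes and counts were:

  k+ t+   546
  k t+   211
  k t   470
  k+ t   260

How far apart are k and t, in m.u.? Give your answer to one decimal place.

The two most frequent classes, k+ t+ (546) and k t (470), are the parental types, so the F1 was k+ t+ / k t.
The recombinant classes are k+ t and k t+: 260 + 211 = 471.
Recombination frequency = 471/1487 = 0.3167 ≈ 31.7%, i.e. 31.7 m.u.

31.7 m.u.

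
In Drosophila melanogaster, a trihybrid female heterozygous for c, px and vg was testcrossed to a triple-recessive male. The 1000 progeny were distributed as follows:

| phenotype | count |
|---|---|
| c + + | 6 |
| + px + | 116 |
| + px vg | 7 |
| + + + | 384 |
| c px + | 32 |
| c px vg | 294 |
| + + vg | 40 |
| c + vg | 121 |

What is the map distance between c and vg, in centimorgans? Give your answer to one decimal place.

8.5 centimorgans

The two most frequent reciprocal classes, c px vg and + + +, are the parental types, so the F1 was c px vg / + + +.
The two rarest classes, + px vg and c + +, are the double crossovers. Comparing them with the parentals, only the c allele has switched, so c is the middle locus and the order is vg – c – px.
Crossovers in the vg–c interval produce the single-crossover classes c px + and + + vg (32 + 40 = 72) plus the double crossovers (13).
RF(vg–c) = (72 + 13) / 1000 = 85/1000 = 0.0850 → 8.5 centimorgans.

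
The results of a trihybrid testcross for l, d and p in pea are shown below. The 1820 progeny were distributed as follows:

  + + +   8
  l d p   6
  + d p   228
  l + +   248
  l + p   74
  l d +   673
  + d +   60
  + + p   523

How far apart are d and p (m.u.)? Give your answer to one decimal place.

26.9 m.u.

The two most frequent reciprocal classes, l d + and + + p, are the parental types, so the F1 was l d + / + + p.
The two rarest classes, l d p and + + +, are the double crossovers. Comparing them with the parentals, only the p allele has switched, so p is the middle locus and the order is l – p – d.
Crossovers in the p–d interval produce the single-crossover classes l + + and + d p (248 + 228 = 476) plus the double crossovers (14).
RF(p–d) = (476 + 14) / 1820 = 490/1820 = 0.2692 → 26.9 m.u.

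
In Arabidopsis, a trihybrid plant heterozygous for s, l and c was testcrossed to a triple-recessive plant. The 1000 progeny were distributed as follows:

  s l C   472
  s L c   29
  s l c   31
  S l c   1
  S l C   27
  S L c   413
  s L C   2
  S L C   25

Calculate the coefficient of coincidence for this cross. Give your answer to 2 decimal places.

The two most frequent reciprocal classes, s l C and S L c, are the parental types, so the F1 was s l C / S L c.
The two rarest classes, s L C and S l c, are the double crossovers. Comparing them with the parentals, only the l allele has switched, so l is the middle locus and the order is c – l – s.
c–l: (56 + 3)/1000 = 0.0590; l–s: (56 + 3)/1000 = 0.0590.
Expected DCO frequency = 0.0590 × 0.0590 ≈ 0.00348; observed = 3/1000 ≈ 0.00300.
Coefficient of coincidence = 0.00300/0.00348 ≈ 0.86.

0.86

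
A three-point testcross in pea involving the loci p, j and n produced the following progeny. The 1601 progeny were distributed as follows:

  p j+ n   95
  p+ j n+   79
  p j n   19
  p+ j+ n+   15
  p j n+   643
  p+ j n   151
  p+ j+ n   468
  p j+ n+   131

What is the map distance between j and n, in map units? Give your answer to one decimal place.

19.7 map units

The two most frequent reciprocal classes, p+ j+ n and p j n+, are the parental types, so the F1 was p+ j+ n / p j n+.
The two rarest classes, p+ j+ n+ and p j n, are the double crossovers. Comparing them with the parentals, only the n allele has switched, so n is the middle locus and the order is p – n – j.
Crossovers in the n–j interval produce the single-crossover classes p+ j n and p j+ n+ (151 + 131 = 282) plus the double crossovers (34).
RF(n–j) = (282 + 34) / 1601 = 316/1601 = 0.1974 → 19.7 map units.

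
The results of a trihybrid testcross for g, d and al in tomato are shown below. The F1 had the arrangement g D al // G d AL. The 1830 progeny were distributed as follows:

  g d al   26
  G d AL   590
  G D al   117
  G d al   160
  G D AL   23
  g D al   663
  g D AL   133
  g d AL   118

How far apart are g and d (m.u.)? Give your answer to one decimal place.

The two rarest classes, g d al and G D AL, are the double crossovers. Comparing them with the parentals, only the d allele has switched, so d is the middle locus and the order is g – d – al.
Crossovers in the g–d interval produce the single-crossover classes G D al and g d AL (117 + 118 = 235) plus the double crossovers (49).
RF(g–d) = (235 + 49) / 1830 = 284/1830 = 0.1552 → 15.5 m.u.

15.5 m.u.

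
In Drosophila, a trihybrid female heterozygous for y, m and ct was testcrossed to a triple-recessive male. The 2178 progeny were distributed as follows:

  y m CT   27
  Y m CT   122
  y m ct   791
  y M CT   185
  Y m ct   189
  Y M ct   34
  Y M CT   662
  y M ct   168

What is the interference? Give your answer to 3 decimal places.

The two most frequent reciprocal classes, y m ct and Y M CT, are the parental types, so the F1 was y m ct / Y M CT.
The two rarest classes, y m CT and Y M ct, are the double crossovers. Comparing them with the parentals, only the ct allele has switched, so ct is the middle locus and the order is y – ct – m.
y–ct: (374 + 61)/2178 = 0.1997; ct–m: (290 + 61)/2178 = 0.1612.
Expected DCO frequency = 0.1997 × 0.1612 ≈ 0.03219; observed = 61/2178 ≈ 0.02801.
Coefficient of coincidence = 0.02801/0.03219 ≈ 0.870; interference = 1 − 0.870 = 0.130.

0.130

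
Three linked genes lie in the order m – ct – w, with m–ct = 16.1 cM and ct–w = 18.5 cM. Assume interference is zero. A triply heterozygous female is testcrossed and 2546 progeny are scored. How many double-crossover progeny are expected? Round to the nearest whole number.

76

Map distances give recombination frequencies of 0.161 and 0.185 for the two intervals.
With no interference, expected double-crossover frequency = 0.161 × 0.185 = 0.02978.
Expected number = 0.02978 × 2546 = 75.83 ≈ 76.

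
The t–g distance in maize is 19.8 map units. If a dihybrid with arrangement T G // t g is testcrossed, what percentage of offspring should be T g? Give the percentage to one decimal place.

9.9%

A map distance of 19.8 map units corresponds to a recombination frequency of 0.198.
The F1 is T G / t g, so T g is a recombinant gamete class with expected frequency r/2 = 0.198/2 = 0.0990.
That is 0.0990 = 9.9% of the progeny.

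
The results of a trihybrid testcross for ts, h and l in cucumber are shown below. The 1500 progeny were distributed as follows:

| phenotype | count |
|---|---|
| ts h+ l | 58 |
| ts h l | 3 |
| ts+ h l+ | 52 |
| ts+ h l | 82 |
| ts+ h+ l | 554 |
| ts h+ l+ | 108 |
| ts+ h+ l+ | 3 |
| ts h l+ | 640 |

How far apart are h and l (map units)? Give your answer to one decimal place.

13.1 map units

The two most frequent reciprocal classes, ts h l+ and ts+ h+ l, are the parental types, so the F1 was ts h l+ / ts+ h+ l.
The two rarest classes, ts h l and ts+ h+ l+, are the double crossovers. Comparing them with the parentals, only the l allele has switched, so l is the middle locus and the order is h – l – ts.
Crossovers in the h–l interval produce the single-crossover classes ts h+ l+ and ts+ h l (108 + 82 = 190) plus the double crossovers (6).
RF(h–l) = (190 + 6) / 1500 = 196/1500 = 0.1307 → 13.1 map units.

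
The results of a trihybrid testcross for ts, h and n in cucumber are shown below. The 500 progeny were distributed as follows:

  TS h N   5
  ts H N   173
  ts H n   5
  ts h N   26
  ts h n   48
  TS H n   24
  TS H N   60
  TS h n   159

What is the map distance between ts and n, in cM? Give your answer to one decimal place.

The two most frequent reciprocal classes, ts H N and TS h n, are the parental types, so the F1 was ts H N / TS h n.
The two rarest classes, ts H n and TS h N, are the double crossovers. Comparing them with the parentals, only the n allele has switched, so n is the middle locus and the order is h – n – ts.
Crossovers in the n–ts interval produce the single-crossover classes TS H N and ts h n (60 + 48 = 108) plus the double crossovers (10).
RF(n–ts) = (108 + 10) / 500 = 118/500 = 0.2360 → 23.6 cM.

23.6 cM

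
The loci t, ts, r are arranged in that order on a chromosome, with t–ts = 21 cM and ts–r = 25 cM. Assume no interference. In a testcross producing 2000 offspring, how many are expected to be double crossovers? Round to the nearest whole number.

Map distances give recombination frequencies of 0.210 and 0.250 for the two intervals.
With no interference, expected double-crossover frequency = 0.210 × 0.250 = 0.05250.
Expected number = 0.05250 × 2000 = 105.00 ≈ 105.

105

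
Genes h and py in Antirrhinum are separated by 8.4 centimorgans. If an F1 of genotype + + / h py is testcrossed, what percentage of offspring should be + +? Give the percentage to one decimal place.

A map distance of 8.4 centimorgans corresponds to a recombination frequency of 0.084.
The F1 is + + / h py, so + + is a parental gamete class with expected frequency (1 − r)/2 = 0.916/2 = 0.4580.
That is 0.4580 = 45.8% of the progeny.

45.8%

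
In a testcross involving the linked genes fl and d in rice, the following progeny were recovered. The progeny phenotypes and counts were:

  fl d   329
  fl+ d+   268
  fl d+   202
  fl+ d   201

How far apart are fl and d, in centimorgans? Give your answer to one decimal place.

The two most frequent classes, fl+ d+ (268) and fl d (329), are the parental types, so the F1 was fl+ d+ / fl d.
The recombinant classes are fl+ d and fl d+: 201 + 202 = 403.
Recombination frequency = 403/1000 = 0.4030 ≈ 40.3%, i.e. 40.3 centimorgans.

40.3 centimorgans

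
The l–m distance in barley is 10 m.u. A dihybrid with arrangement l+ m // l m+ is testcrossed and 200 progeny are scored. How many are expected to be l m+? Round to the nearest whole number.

A map distance of 10 m.u. corresponds to a recombination frequency of 0.100.
The F1 is l+ m / l m+, so l m+ is a parental gamete class with expected frequency (1 − r)/2 = 0.900/2 = 0.4500.
Expected number = 0.4500 × 200 = 90.00 ≈ 90.

90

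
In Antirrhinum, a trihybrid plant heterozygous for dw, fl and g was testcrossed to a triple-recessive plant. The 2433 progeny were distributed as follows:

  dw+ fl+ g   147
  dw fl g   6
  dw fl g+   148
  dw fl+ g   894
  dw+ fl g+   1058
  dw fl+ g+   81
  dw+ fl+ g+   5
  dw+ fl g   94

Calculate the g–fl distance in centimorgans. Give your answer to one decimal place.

7.6 centimorgans

The two most frequent reciprocal classes, dw fl+ g and dw+ fl g+, are the parental types, so the F1 was dw fl+ g / dw+ fl g+.
The two rarest classes, dw fl g and dw+ fl+ g+, are the double crossovers. Comparing them with the parentals, only the fl allele has switched, so fl is the middle locus and the order is dw – fl – g.
Crossovers in the fl–g interval produce the single-crossover classes dw fl+ g+ and dw+ fl g (81 + 94 = 175) plus the double crossovers (11).
RF(fl–g) = (175 + 11) / 2433 = 186/2433 = 0.0764 → 7.6 centimorgans.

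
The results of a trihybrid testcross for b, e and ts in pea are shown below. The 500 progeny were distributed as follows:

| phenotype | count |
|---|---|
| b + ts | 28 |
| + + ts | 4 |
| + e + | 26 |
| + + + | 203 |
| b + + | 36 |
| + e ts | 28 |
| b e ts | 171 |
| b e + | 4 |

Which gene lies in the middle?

The two most frequent reciprocal classes, + + + and b e ts, are the parental types, so the F1 was + + + / b e ts.
The two rarest classes, + + ts and b e +, are the double crossovers. Comparing them with the parentals, only the ts allele has switched, so ts is the middle locus and the order is b – ts – e.

ts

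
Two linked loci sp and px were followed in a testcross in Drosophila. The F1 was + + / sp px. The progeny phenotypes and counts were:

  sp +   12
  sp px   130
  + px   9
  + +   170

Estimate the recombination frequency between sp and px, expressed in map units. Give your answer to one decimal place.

6.5 map units

The recombinant classes are + px and sp +: 9 + 12 = 21.
Recombination frequency = 21/321 = 0.0654 ≈ 6.5%, i.e. 6.5 map units.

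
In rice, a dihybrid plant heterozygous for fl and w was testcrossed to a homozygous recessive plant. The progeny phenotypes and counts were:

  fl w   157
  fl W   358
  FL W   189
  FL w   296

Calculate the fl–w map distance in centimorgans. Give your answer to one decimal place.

34.6 centimorgans

The two most frequent classes, FL w (296) and fl W (358), are the parental types, so the F1 was FL w / fl W.
The recombinant classes are FL W and fl w: 189 + 157 = 346.
Recombination frequency = 346/1000 = 0.3460 ≈ 34.6%, i.e. 34.6 centimorgans.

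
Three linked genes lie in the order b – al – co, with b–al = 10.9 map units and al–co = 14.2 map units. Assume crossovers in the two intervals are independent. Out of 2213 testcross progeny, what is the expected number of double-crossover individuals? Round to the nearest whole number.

Map distances give recombination frequencies of 0.109 and 0.142 for the two intervals.
With no interference, expected double-crossover frequency = 0.109 × 0.142 = 0.01548.
Expected number = 0.01548 × 2213 = 34.25 ≈ 34.

34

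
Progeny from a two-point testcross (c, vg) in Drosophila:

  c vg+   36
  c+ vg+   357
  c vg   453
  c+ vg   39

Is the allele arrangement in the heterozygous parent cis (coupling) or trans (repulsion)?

The two most frequent classes are c+ vg+ (357) and c vg (453); these are the parental (non-recombinant) types.
So the F1 carried c+ vg+ on one chromosome and c vg on the other — the recessive alleles are on the same chromosome (cis / coupling).

cis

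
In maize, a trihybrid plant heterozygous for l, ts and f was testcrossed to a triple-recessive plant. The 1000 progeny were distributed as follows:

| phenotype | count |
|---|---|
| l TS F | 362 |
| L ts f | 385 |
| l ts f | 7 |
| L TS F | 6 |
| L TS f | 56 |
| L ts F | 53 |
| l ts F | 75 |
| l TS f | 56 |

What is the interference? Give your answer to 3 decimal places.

0.260

The two most frequent reciprocal classes, L ts f and l TS F, are the parental types, so the F1 was L ts f / l TS F.
The two rarest classes, l ts f and L TS F, are the double crossovers. Comparing them with the parentals, only the l allele has switched, so l is the middle locus and the order is f – l – ts.
f–l: (109 + 13)/1000 = 0.1220; l–ts: (131 + 13)/1000 = 0.1440.
Expected DCO frequency = 0.1220 × 0.1440 ≈ 0.01757; observed = 13/1000 ≈ 0.01300.
Coefficient of coincidence = 0.01300/0.01757 ≈ 0.740; interference = 1 − 0.740 = 0.260.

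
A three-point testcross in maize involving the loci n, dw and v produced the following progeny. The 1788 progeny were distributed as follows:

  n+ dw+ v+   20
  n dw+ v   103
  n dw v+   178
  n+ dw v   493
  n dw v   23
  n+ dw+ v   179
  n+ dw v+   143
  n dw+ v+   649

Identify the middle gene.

The two most frequent reciprocal classes, n+ dw v and n dw+ v+, are the parental types, so the F1 was n+ dw v / n dw+ v+.
The two rarest classes, n dw v and n+ dw+ v+, are the double crossovers. Comparing them with the parentals, only the n allele has switched, so n is the middle locus and the order is dw – n – v.

n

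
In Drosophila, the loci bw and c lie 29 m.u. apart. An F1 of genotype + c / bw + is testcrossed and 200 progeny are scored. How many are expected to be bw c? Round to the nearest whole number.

A map distance of 29 m.u. corresponds to a recombination frequency of 0.290.
The F1 is + c / bw +, so bw c is a recombinant gamete class with expected frequency r/2 = 0.290/2 = 0.1450.
Expected number = 0.1450 × 200 = 29.00 ≈ 29.

29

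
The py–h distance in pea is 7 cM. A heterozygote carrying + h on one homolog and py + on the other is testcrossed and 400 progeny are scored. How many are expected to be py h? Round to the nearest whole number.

14

A map distance of 7 cM corresponds to a recombination frequency of 0.070.
The F1 is + h / py +, so py h is a recombinant gamete class with expected frequency r/2 = 0.070/2 = 0.0350.
Expected number = 0.0350 × 400 = 14.00 ≈ 14.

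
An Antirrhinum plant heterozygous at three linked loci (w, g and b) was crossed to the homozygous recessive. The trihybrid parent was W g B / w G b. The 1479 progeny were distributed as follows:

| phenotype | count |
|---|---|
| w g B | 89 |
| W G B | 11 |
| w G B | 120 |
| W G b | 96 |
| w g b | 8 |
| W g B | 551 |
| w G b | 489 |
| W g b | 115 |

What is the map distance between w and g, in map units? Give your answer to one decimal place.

The two rarest classes, W G B and w g b, are the double crossovers. Comparing them with the parentals, only the g allele has switched, so g is the middle locus and the order is b – g – w.
Crossovers in the g–w interval produce the single-crossover classes w g B and W G b (89 + 96 = 185) plus the double crossovers (19).
RF(g–w) = (185 + 19) / 1479 = 204/1479 = 0.1379 → 13.8 map units.

13.8 map units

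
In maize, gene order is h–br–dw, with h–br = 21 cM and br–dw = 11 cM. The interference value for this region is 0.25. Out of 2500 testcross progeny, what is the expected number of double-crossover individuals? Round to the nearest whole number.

Map distances give recombination frequencies of 0.210 and 0.110 for the two intervals.
With interference 0.25 (so coincidence = 0.75), expected double-crossover frequency = 0.210 × 0.110 × 0.75 = 0.01733.
Expected number = 0.01733 × 2500 = 43.31 ≈ 43.

43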